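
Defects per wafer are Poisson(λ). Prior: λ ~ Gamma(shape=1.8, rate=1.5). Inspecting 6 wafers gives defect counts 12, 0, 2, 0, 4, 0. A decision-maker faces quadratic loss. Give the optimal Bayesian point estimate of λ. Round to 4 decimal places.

Σ counts = 18. Posterior: Gamma(shape = 1.8+18 = 19.8, rate = 1.5+6 = 7.5).
Mode = (α−1)/β = 18.8/7.5 = 2.5067.
Mean = α/β = 19.8/7.5 = 2.6400.
Quadratic loss ⇒ the optimal estimator is the posterior mean.

2.6400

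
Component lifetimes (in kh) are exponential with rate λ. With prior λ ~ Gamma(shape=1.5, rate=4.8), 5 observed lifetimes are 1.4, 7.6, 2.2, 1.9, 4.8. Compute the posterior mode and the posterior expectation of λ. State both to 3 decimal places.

Σ times = 17.9. Posterior: Gamma(shape = 1.5+5 = 6.5, rate = 4.8+17.9 = 22.7).
Mode = (α−1)/β = 5.5/22.7 = 0.242.
Mean = α/β = 6.5/22.7 = 0.286.

MAP = 0.242, posterior mean = 0.286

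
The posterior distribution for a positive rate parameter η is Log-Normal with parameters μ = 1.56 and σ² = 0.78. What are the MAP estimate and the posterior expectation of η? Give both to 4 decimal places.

η_MAP = 2.1815, E[η|data] = 7.0287

Mode = exp(μ − σ²) = exp(0.78) = 2.1815.
Mean = exp(μ + σ²/2) = exp(1.950) = 7.0287.
Right-skewed posterior ⇒ mode < mean.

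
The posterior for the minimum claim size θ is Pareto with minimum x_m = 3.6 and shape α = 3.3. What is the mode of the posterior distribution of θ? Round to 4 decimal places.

The Pareto density is strictly decreasing on [x_m, ∞), so the mode is x_m = 3.6000.
Mean = α·x_m/(α−1) = 3.3·3.6/2.3 = 5.1652.
This is the posterior mode — the MAP estimate.

3.6000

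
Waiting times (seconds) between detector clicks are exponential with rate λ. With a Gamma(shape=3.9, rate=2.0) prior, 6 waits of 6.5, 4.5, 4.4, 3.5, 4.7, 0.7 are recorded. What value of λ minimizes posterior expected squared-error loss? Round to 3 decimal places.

0.376

Σ times = 24.3. Posterior: Gamma(shape = 3.9+6 = 9.9, rate = 2.0+24.3 = 26.3).
Mode = (α−1)/β = 8.9/26.3 = 0.338.
Mean = α/β = 9.9/26.3 = 0.376.
Squared-error loss ⇒ the optimal estimator is the posterior mean.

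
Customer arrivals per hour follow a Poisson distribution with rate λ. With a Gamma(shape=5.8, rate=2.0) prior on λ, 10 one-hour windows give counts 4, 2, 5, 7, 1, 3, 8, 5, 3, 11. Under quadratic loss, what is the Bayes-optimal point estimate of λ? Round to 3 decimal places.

4.567

Σ counts = 49. Posterior: Gamma(shape = 5.8+49 = 54.8, rate = 2.0+10 = 12.0).
Mode = (α−1)/β = 53.8/12.0 = 4.483.
Mean = α/β = 54.8/12.0 = 4.567.
Quadratic loss ⇒ the optimal estimator is the posterior mean.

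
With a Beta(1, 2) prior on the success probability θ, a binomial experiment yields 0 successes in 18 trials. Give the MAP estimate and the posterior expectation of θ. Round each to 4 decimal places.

MAP = 0.0000; posterior mean = 0.0476

Posterior: Beta(1+0, 2+18) = Beta(1, 20).
Since α = 1 ≤ 1 and β > 1, the Beta density is monotone decreasing on [0,1]; the mode is at 0.
Mean = 1/(1+20) = 0.0476.
Mean > mode: the posterior has a right tail.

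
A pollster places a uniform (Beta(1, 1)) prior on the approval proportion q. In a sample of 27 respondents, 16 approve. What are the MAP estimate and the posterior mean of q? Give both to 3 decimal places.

Posterior: Beta(1+16, 1+11) = Beta(17, 12).
Mode = (17−1)/(17+12−2) = 16/27 = 0.593.
Mean = 17/(17+12) = 17/29 = 0.586.

MAP = 0.593, posterior mean = 0.586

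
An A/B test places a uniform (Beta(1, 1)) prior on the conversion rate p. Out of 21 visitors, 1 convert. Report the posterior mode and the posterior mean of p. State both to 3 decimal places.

posterior mode = 0.048, posterior mean = 0.087

Posterior: Beta(1+1, 1+20) = Beta(2, 21).
Mode = (2−1)/(2+21−2) = 1/21 = 0.048.
With a flat prior the MAP equals the MLE, 1/21.
Mean = 2/(2+21) = 2/23 = 0.087.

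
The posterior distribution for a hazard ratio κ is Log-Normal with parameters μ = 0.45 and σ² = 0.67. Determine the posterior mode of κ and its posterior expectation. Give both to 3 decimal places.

MAP: 0.803. Posterior mean: 2.192.

Mode = exp(μ − σ²) = exp(-0.22) = 0.803.
Mean = exp(μ + σ²/2) = exp(0.785) = 2.192.
Mean > mode: the posterior has a right tail.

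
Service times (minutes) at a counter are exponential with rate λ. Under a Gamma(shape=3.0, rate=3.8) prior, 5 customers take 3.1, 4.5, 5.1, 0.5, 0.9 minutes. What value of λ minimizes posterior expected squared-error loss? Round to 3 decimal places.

Σ times = 14.1. Posterior: Gamma(shape = 3.0+5 = 8.0, rate = 3.8+14.1 = 17.9).
Mode = (α−1)/β = 7.0/17.9 = 0.391.
Mean = α/β = 8.0/17.9 = 0.447.
Squared-error loss ⇒ the optimal estimator is the posterior mean.

0.447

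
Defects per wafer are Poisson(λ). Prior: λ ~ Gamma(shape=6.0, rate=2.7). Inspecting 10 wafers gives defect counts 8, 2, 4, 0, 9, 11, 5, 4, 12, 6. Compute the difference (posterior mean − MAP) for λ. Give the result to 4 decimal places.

0.0787

Σ counts = 61. Posterior: Gamma(shape = 6.0+61 = 67.0, rate = 2.7+10 = 12.7).
Mode = (α−1)/β = 66.0/12.7 = 5.1969.
Mean = α/β = 67.0/12.7 = 5.2756.
Difference = 5.2756 − 5.1969 = 0.0787.
The mean is pulled above the mode by the posterior's right skew.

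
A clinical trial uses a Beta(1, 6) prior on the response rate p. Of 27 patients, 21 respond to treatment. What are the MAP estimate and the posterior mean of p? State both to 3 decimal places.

MAP = 0.656; posterior mean = 0.647

Posterior: Beta(1+21, 6+6) = Beta(22, 12).
Mode = (22−1)/(22+12−2) = 21/32 = 0.656.
Mean = 22/(22+12) = 22/34 = 0.647.
Mode > mean: the posterior has a left tail.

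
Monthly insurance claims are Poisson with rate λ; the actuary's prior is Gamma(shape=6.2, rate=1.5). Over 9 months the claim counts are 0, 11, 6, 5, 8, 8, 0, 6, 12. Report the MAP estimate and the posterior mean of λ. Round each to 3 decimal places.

Σ counts = 56. Posterior: Gamma(shape = 6.2+56 = 62.2, rate = 1.5+9 = 10.5).
Mode = (α−1)/β = 61.2/10.5 = 5.829.
Mean = α/β = 62.2/10.5 = 5.924.

MAP = 5.829, posterior mean = 5.924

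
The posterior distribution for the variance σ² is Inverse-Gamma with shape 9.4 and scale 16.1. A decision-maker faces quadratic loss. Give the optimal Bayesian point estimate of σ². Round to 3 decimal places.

Mode = β/(α+1) = 16.1/10.4 = 1.548.
Mean = β/(α−1) = 16.1/8.4 = 1.917.
Quadratic loss ⇒ the optimal estimator is the posterior mean.

1.917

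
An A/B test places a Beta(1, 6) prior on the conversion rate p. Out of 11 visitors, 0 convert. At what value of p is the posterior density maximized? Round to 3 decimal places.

Posterior: Beta(1+0, 6+11) = Beta(1, 17).
Since α = 1 ≤ 1 and β > 1, the Beta density is monotone decreasing on [0,1]; the mode is at 0.
Mean = 1/(1+17) = 0.056.
This is the posterior mode — the MAP estimate.

0.000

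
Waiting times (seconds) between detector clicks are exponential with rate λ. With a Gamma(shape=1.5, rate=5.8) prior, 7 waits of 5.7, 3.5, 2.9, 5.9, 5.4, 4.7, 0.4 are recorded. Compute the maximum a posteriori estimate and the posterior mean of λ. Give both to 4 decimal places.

Σ times = 28.5. Posterior: Gamma(shape = 1.5+7 = 8.5, rate = 5.8+28.5 = 34.3).
Mode = (α−1)/β = 7.5/34.3 = 0.2187.
Mean = α/β = 8.5/34.3 = 0.2478.

MAP = 0.2187, posterior mean = 0.2478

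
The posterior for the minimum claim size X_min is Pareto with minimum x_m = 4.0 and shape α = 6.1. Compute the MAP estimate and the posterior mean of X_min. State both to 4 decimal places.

The Pareto density is strictly decreasing on [x_m, ∞), so the mode is x_m = 4.0000.
Mean = α·x_m/(α−1) = 6.1·4.0/5.1 = 4.7843.

X_min_MAP = 4.0000, E[X_min|data] = 4.7843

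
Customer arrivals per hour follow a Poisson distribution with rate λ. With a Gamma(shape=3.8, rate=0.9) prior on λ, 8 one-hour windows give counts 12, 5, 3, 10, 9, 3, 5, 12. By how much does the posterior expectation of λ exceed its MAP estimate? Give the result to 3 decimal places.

Σ counts = 59. Posterior: Gamma(shape = 3.8+59 = 62.8, rate = 0.9+8 = 8.9).
Mode = (α−1)/β = 61.8/8.9 = 6.944.
Mean = α/β = 62.8/8.9 = 7.056.
Difference = 7.056 − 6.944 = 0.112.
Right-skewed posterior ⇒ mode < mean.

0.112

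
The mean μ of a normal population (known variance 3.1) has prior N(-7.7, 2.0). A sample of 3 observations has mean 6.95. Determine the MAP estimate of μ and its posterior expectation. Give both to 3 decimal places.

Posterior for μ is Normal. Precision-weighted mean: (1/2.0·-7.7 + 3/3.1·6.95) / (1/2.0 + 3/3.1) = 1.959.
A Normal posterior is symmetric, so mode = mean.

MAP: 1.959. Posterior mean: 1.959.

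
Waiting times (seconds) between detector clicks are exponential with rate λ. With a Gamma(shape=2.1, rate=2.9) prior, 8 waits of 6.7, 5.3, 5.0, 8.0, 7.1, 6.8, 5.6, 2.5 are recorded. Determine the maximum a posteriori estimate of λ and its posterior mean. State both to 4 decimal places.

MAP: 0.1824. Posterior mean: 0.2024.

Σ times = 47.0. Posterior: Gamma(shape = 2.1+8 = 10.1, rate = 2.9+47.0 = 49.9).
Mode = (α−1)/β = 9.1/49.9 = 0.1824.
Mean = α/β = 10.1/49.9 = 0.2024.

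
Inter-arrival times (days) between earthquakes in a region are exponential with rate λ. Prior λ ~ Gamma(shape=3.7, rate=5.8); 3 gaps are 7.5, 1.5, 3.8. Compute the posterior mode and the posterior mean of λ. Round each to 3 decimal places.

Σ times = 12.8. Posterior: Gamma(shape = 3.7+3 = 6.7, rate = 5.8+12.8 = 18.6).
Mode = (α−1)/β = 5.7/18.6 = 0.306.
Mean = α/β = 6.7/18.6 = 0.360.

MAP = 0.306, posterior mean = 0.360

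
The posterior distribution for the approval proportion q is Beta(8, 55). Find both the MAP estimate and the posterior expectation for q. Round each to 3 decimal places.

Mode = (8−1)/(8+55−2) = 7/61 = 0.115.
Mean = 8/(8+55) = 8/63 = 0.127.

q_MAP = 0.115, E[q|data] = 0.127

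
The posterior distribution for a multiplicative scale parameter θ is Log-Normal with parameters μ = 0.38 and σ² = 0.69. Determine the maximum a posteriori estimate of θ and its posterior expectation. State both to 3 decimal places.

Mode = exp(μ − σ²) = exp(-0.31) = 0.733.
Mean = exp(μ + σ²/2) = exp(0.725) = 2.065.
Right-skewed posterior ⇒ mode < mean.

MAP = 0.733, posterior mean = 2.065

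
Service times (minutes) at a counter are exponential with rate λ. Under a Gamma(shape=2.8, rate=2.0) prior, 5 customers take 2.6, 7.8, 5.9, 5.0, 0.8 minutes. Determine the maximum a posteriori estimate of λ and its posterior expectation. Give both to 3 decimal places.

MAP: 0.282. Posterior mean: 0.324.

Σ times = 22.1. Posterior: Gamma(shape = 2.8+5 = 7.8, rate = 2.0+22.1 = 24.1).
Mode = (α−1)/β = 6.8/24.1 = 0.282.
Mean = α/β = 7.8/24.1 = 0.324.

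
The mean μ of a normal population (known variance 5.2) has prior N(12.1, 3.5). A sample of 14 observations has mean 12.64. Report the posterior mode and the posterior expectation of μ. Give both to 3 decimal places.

MAP: 12.588. Posterior mean: 12.588.

Posterior for μ is Normal. Precision-weighted mean: (1/3.5·12.1 + 14/5.2·12.64) / (1/3.5 + 14/5.2) = 12.588.
A Normal posterior is symmetric, so mode = mean.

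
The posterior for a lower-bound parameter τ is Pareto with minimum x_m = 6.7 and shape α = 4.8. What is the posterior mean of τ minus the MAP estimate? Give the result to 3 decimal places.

The Pareto density is strictly decreasing on [x_m, ∞), so the mode is x_m = 6.700.
Mean = α·x_m/(α−1) = 4.8·6.7/3.8 = 8.463.
Difference = 8.463 − 6.700 = 1.763.
Mean > mode: the posterior has a right tail.

1.763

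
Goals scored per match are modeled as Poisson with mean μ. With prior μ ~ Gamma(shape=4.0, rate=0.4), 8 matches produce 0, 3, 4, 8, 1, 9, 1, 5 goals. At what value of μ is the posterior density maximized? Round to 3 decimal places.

Σ counts = 31. Posterior: Gamma(shape = 4.0+31 = 35.0, rate = 0.4+8 = 8.4).
Mode = (α−1)/β = 34.0/8.4 = 4.048.
Mean = α/β = 35.0/8.4 = 4.167.
This is the posterior mode — the MAP estimate.

4.048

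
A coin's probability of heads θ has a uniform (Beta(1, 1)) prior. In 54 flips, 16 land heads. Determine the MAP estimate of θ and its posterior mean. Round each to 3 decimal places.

Posterior: Beta(1+16, 1+38) = Beta(17, 39).
Mode = (17−1)/(17+39−2) = 16/54 = 0.296.
With a flat prior the MAP equals the MLE, 16/54.
Mean = 17/(17+39) = 17/56 = 0.304.

MAP: 0.296. Posterior mean: 0.304.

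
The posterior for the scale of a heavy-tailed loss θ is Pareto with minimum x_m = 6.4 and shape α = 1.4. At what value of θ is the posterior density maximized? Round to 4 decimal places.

6.4000

The Pareto density is strictly decreasing on [x_m, ∞), so the mode is x_m = 6.4000.
Mean = α·x_m/(α−1) = 1.4·6.4/0.4 = 22.4000.
This is the posterior mode — the MAP estimate.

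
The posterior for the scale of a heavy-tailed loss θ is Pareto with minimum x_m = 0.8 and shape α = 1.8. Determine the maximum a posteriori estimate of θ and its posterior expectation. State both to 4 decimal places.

The Pareto density is strictly decreasing on [x_m, ∞), so the mode is x_m = 0.8000.
Mean = α·x_m/(α−1) = 1.8·0.8/0.8 = 1.8000.

maximum a posteriori estimate = 0.8000, posterior expectation = 1.8000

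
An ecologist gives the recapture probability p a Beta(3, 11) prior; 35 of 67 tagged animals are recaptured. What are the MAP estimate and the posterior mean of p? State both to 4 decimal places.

Posterior: Beta(3+35, 11+32) = Beta(38, 43).
Mode = (38−1)/(38+43−2) = 37/79 = 0.4684.
Mean = 38/(38+43) = 38/81 = 0.4691.

MAP = 0.4684; posterior mean = 0.4691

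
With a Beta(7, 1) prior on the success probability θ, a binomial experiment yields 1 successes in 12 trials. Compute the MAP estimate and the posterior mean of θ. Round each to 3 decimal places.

MAP = 0.389, posterior mean = 0.400

Posterior: Beta(7+1, 1+11) = Beta(8, 12).
Mode = (8−1)/(8+12−2) = 7/18 = 0.389.
Mean = 8/(8+12) = 8/20 = 0.400.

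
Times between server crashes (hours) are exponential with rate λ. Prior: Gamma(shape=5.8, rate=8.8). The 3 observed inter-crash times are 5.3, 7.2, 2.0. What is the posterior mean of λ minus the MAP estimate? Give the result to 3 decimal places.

Σ times = 14.5. Posterior: Gamma(shape = 5.8+3 = 8.8, rate = 8.8+14.5 = 23.3).
Mode = (α−1)/β = 7.8/23.3 = 0.335.
Mean = α/β = 8.8/23.3 = 0.378.
Difference = 0.378 − 0.335 = 0.043.

0.043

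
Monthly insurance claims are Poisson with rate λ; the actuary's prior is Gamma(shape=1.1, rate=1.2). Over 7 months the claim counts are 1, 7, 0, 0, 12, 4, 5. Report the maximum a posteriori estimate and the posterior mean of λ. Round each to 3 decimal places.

Σ counts = 29. Posterior: Gamma(shape = 1.1+29 = 30.1, rate = 1.2+7 = 8.2).
Mode = (α−1)/β = 29.1/8.2 = 3.549.
Mean = α/β = 30.1/8.2 = 3.671.
The posterior is right-skewed, so the mean exceeds the mode.

MAP = 3.549, posterior mean = 3.671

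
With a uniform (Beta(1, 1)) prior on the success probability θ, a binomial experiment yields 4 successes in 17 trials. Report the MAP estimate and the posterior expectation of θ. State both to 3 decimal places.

Posterior: Beta(1+4, 1+13) = Beta(5, 14).
Mode = (5−1)/(5+14−2) = 4/17 = 0.235.
With a flat prior the MAP equals the MLE, 4/17.
Mean = 5/(5+14) = 5/19 = 0.263.

MAP estimate = 0.235, posterior expectation = 0.263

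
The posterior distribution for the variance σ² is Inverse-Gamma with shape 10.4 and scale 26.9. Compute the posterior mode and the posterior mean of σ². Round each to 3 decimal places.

Mode = β/(α+1) = 26.9/11.4 = 2.360.
Mean = β/(α−1) = 26.9/9.4 = 2.862.

MAP: 2.360. Posterior mean: 2.862.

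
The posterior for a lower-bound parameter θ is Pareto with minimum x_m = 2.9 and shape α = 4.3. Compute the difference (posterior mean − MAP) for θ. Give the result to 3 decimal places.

The Pareto density is strictly decreasing on [x_m, ∞), so the mode is x_m = 2.900.
Mean = α·x_m/(α−1) = 4.3·2.9/3.3 = 3.779.
Difference = 3.779 − 2.900 = 0.879.

0.879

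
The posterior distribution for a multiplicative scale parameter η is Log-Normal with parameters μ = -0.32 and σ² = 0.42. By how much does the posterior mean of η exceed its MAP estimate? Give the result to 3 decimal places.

0.419

Mode = exp(μ − σ²) = exp(-0.74) = 0.477.
Mean = exp(μ + σ²/2) = exp(-0.110) = 0.896.
Difference = 0.896 − 0.477 = 0.419.
Right-skewed posterior ⇒ mode < mean.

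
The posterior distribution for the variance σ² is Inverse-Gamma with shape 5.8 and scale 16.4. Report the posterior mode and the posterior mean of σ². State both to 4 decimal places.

σ²_MAP = 2.4118, E[σ²|data] = 3.4167

Mode = β/(α+1) = 16.4/6.8 = 2.4118.
Mean = β/(α−1) = 16.4/4.8 = 3.4167.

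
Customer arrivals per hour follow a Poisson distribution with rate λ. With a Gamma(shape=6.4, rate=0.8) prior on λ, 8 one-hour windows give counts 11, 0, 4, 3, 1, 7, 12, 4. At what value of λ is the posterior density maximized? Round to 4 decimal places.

Σ counts = 42. Posterior: Gamma(shape = 6.4+42 = 48.4, rate = 0.8+8 = 8.8).
Mode = (α−1)/β = 47.4/8.8 = 5.3864.
Mean = α/β = 48.4/8.8 = 5.5000.
This is the posterior mode — the MAP estimate.

5.3864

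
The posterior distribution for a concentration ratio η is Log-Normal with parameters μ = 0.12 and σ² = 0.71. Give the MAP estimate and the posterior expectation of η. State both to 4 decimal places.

Mode = exp(μ − σ²) = exp(-0.59) = 0.5543.
Mean = exp(μ + σ²/2) = exp(0.475) = 1.6080.
Mean > mode: the posterior has a right tail.

MAP = 0.5543, posterior mean = 1.6080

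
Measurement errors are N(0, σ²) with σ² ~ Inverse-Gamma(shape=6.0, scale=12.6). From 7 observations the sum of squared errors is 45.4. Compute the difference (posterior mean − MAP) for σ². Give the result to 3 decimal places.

Posterior: Inverse-Gamma(shape = 6.0+7/2 = 9.5, scale = 12.6+45.4/2 = 35.3).
Mode = β/(α+1) = 35.3/10.5 = 3.362.
Mean = β/(α−1) = 35.3/8.5 = 4.153.
Difference = 4.153 − 3.362 = 0.791.
The posterior is right-skewed, so the mean exceeds the mode.

0.791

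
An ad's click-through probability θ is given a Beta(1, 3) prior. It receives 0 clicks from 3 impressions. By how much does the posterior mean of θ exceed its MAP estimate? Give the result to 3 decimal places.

Posterior: Beta(1+0, 3+3) = Beta(1, 6).
Since α = 1 ≤ 1 and β > 1, the Beta density is monotone decreasing on [0,1]; the mode is at 0.
Mean = 1/(1+6) = 0.143.
Difference = 0.143 − 0.000 = 0.143.
The posterior is right-skewed, so the mean exceeds the mode.

0.143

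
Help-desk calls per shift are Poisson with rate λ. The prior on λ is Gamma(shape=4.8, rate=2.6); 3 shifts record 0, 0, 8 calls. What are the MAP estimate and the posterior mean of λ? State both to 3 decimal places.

Σ counts = 8. Posterior: Gamma(shape = 4.8+8 = 12.8, rate = 2.6+3 = 5.6).
Mode = (α−1)/β = 11.8/5.6 = 2.107.
Mean = α/β = 12.8/5.6 = 2.286.
Right-skewed posterior ⇒ mode < mean.

MAP = 2.107; posterior mean = 2.286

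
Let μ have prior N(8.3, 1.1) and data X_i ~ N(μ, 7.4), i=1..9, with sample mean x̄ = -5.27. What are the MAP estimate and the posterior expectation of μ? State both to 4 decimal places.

MAP: 0.5345. Posterior mean: 0.5345.

Posterior for μ is Normal. Precision-weighted mean: (1/1.1·8.3 + 9/7.4·-5.27) / (1/1.1 + 9/7.4) = 0.5345.
A Normal posterior is symmetric, so mode = mean.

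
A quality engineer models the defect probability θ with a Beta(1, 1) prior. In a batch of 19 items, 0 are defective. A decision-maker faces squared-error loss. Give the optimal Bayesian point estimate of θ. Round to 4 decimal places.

Posterior: Beta(1+0, 1+19) = Beta(1, 20).
Since α = 1 ≤ 1 and β > 1, the Beta density is monotone decreasing on [0,1]; the mode is at 0.
Mean = 1/(1+20) = 0.0476.
Squared-error loss ⇒ the optimal estimator is the posterior mean.

0.0476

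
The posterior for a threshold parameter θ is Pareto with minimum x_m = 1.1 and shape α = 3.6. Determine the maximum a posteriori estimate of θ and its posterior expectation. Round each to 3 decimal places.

The Pareto density is strictly decreasing on [x_m, ∞), so the mode is x_m = 1.100.
Mean = α·x_m/(α−1) = 3.6·1.1/2.6 = 1.523.
The mean is pulled above the mode by the posterior's right skew.

maximum a posteriori estimate = 1.100, posterior expectation = 1.523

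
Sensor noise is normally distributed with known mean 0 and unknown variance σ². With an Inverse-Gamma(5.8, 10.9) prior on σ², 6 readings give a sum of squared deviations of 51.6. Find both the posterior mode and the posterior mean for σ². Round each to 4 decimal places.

Posterior: Inverse-Gamma(shape = 5.8+6/2 = 8.8, scale = 10.9+51.6/2 = 36.7).
Mode = β/(α+1) = 36.7/9.8 = 3.7449.
Mean = β/(α−1) = 36.7/7.8 = 4.7051.
The posterior is right-skewed, so the mean exceeds the mode.

MAP = 3.7449; posterior mean = 4.7051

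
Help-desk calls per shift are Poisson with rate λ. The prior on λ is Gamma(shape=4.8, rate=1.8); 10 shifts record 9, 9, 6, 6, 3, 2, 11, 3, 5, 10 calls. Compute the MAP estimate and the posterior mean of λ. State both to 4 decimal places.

Σ counts = 64. Posterior: Gamma(shape = 4.8+64 = 68.8, rate = 1.8+10 = 11.8).
Mode = (α−1)/β = 67.8/11.8 = 5.7458.
Mean = α/β = 68.8/11.8 = 5.8305.

MAP estimate = 5.7458, posterior mean = 5.8305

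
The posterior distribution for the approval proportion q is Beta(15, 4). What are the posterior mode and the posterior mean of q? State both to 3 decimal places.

q_MAP = 0.824, E[q|data] = 0.789

Mode = (15−1)/(15+4−2) = 14/17 = 0.824.
Mean = 15/(15+4) = 15/19 = 0.789.
The posterior is left-skewed, so the mode exceeds the mean.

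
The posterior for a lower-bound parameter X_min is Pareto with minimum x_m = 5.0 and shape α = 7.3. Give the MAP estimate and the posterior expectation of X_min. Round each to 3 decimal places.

MAP = 5.000, posterior mean = 5.794

The Pareto density is strictly decreasing on [x_m, ∞), so the mode is x_m = 5.000.
Mean = α·x_m/(α−1) = 7.3·5.0/6.3 = 5.794.
The mean is pulled above the mode by the posterior's right skew.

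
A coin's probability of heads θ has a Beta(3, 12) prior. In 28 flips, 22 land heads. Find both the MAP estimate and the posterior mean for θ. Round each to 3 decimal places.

MAP: 0.585. Posterior mean: 0.581.

Posterior: Beta(3+22, 12+6) = Beta(25, 18).
Mode = (25−1)/(25+18−2) = 24/41 = 0.585.
Mean = 25/(25+18) = 25/43 = 0.581.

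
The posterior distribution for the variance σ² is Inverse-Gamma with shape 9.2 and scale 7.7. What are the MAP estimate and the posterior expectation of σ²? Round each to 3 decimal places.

MAP = 0.755; posterior mean = 0.939

Mode = β/(α+1) = 7.7/10.2 = 0.755.
Mean = β/(α−1) = 7.7/8.2 = 0.939.
Right-skewed posterior ⇒ mode < mean.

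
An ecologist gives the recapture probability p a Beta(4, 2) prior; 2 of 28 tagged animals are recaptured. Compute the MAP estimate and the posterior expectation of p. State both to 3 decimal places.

Posterior: Beta(4+2, 2+26) = Beta(6, 28).
Mode = (6−1)/(6+28−2) = 5/32 = 0.156.
Mean = 6/(6+28) = 6/34 = 0.176.

MAP estimate = 0.156, posterior expectation = 0.176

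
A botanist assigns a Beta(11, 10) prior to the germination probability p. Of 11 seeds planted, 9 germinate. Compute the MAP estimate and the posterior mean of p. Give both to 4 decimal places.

Posterior: Beta(11+9, 10+2) = Beta(20, 12).
Mode = (20−1)/(20+12−2) = 19/30 = 0.6333.
Mean = 20/(20+12) = 20/32 = 0.6250.

MAP = 0.6333, posterior mean = 0.6250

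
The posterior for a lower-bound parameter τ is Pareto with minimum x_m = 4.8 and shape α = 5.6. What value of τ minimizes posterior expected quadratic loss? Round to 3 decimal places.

The Pareto density is strictly decreasing on [x_m, ∞), so the mode is x_m = 4.800.
Mean = α·x_m/(α−1) = 5.6·4.8/4.6 = 5.843.
Quadratic loss ⇒ the optimal estimator is the posterior mean.

5.843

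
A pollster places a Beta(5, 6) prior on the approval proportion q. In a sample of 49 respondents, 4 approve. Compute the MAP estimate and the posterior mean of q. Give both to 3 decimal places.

MAP: 0.138. Posterior mean: 0.150.

Posterior: Beta(5+4, 6+45) = Beta(9, 51).
Mode = (9−1)/(9+51−2) = 8/58 = 0.138.
Mean = 9/(9+51) = 9/60 = 0.150.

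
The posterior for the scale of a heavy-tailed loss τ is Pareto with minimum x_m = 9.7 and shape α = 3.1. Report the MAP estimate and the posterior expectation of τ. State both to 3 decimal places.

The Pareto density is strictly decreasing on [x_m, ∞), so the mode is x_m = 9.700.
Mean = α·x_m/(α−1) = 3.1·9.7/2.1 = 14.319.
Mean > mode: the posterior has a right tail.

τ_MAP = 9.700, E[τ|data] = 14.319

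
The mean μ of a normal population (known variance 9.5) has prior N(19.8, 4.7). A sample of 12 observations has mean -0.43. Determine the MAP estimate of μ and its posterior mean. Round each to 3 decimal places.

Posterior for μ is Normal. Precision-weighted mean: (1/4.7·19.8 + 12/9.5·-0.43) / (1/4.7 + 12/9.5) = 2.486.
A Normal posterior is symmetric, so mode = mean.

MAP = 2.486, posterior mean = 2.486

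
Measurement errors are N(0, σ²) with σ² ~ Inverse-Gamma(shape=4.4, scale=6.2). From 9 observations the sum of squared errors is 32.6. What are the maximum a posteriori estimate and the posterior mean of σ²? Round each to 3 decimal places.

Posterior: Inverse-Gamma(shape = 4.4+9/2 = 8.9, scale = 6.2+32.6/2 = 22.5).
Mode = β/(α+1) = 22.5/9.9 = 2.273.
Mean = β/(α−1) = 22.5/7.9 = 2.848.
Mean > mode: the posterior has a right tail.

MAP: 2.273. Posterior mean: 2.848.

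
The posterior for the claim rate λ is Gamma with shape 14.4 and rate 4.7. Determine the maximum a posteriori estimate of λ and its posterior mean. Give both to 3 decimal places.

λ_MAP = 2.851, E[λ|data] = 3.064

Mode = (α−1)/β = 13.4/4.7 = 2.851.
Mean = α/β = 14.4/4.7 = 3.064.
The posterior is right-skewed, so the mean exceeds the mode.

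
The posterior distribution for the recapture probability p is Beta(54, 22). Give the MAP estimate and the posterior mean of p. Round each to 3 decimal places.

Mode = (54−1)/(54+22−2) = 53/74 = 0.716.
Mean = 54/(54+22) = 54/76 = 0.711.

p_MAP = 0.716, E[p|data] = 0.711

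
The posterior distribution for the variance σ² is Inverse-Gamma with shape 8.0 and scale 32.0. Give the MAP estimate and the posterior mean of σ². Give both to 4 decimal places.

MAP = 3.5556; posterior mean = 4.5714

Mode = β/(α+1) = 32.0/9.0 = 3.5556.
Mean = β/(α−1) = 32.0/7.0 = 4.5714.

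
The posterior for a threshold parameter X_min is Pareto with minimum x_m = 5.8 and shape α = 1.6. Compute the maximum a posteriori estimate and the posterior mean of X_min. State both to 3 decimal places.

MAP: 5.800. Posterior mean: 15.467.

The Pareto density is strictly decreasing on [x_m, ∞), so the mode is x_m = 5.800.
Mean = α·x_m/(α−1) = 1.6·5.8/0.6 = 15.467.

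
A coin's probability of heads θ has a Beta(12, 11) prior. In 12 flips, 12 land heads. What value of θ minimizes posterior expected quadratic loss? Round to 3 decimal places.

0.686

Posterior: Beta(12+12, 11+0) = Beta(24, 11).
Mode = (24−1)/(24+11−2) = 23/33 = 0.697.
Mean = 24/(24+11) = 24/35 = 0.686.
Quadratic loss ⇒ the optimal estimator is the posterior mean.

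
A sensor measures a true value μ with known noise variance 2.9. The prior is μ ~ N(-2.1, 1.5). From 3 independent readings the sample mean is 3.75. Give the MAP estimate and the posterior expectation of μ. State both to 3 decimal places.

MAP = 1.457, posterior mean = 1.457

Posterior for μ is Normal. Precision-weighted mean: (1/1.5·-2.1 + 3/2.9·3.75) / (1/1.5 + 3/2.9) = 1.457.
A Normal posterior is symmetric, so mode = mean.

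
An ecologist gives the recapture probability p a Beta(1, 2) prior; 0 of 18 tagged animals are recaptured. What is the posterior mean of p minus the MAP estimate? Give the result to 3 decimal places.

Posterior: Beta(1+0, 2+18) = Beta(1, 20).
Since α = 1 ≤ 1 and β > 1, the Beta density is monotone decreasing on [0,1]; the mode is at 0.
Mean = 1/(1+20) = 0.048.
Difference = 0.048 − 0.000 = 0.048.

0.048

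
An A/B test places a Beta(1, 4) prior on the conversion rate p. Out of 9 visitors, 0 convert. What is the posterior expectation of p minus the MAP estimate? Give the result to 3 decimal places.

Posterior: Beta(1+0, 4+9) = Beta(1, 13).
Since α = 1 ≤ 1 and β > 1, the Beta density is monotone decreasing on [0,1]; the mode is at 0.
Mean = 1/(1+13) = 0.071.
Difference = 0.071 − 0.000 = 0.071.

0.071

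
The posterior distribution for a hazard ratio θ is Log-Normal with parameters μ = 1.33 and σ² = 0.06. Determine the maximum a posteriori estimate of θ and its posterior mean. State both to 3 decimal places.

MAP = 3.561; posterior mean = 3.896

Mode = exp(μ − σ²) = exp(1.27) = 3.561.
Mean = exp(μ + σ²/2) = exp(1.360) = 3.896.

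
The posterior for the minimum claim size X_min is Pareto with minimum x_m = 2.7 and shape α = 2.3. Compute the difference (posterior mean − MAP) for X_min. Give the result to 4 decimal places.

The Pareto density is strictly decreasing on [x_m, ∞), so the mode is x_m = 2.7000.
Mean = α·x_m/(α−1) = 2.3·2.7/1.3 = 4.7769.
Difference = 4.7769 − 2.7000 = 2.0769.

2.0769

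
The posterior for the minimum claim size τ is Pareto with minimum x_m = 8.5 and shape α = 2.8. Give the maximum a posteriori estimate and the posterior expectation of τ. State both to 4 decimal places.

The Pareto density is strictly decreasing on [x_m, ∞), so the mode is x_m = 8.5000.
Mean = α·x_m/(α−1) = 2.8·8.5/1.8 = 13.2222.

MAP = 8.5000, posterior mean = 13.2222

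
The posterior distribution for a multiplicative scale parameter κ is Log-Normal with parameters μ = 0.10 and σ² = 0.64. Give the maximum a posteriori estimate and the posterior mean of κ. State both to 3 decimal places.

MAP = 0.583; posterior mean = 1.522

Mode = exp(μ − σ²) = exp(-0.54) = 0.583.
Mean = exp(μ + σ²/2) = exp(0.420) = 1.522.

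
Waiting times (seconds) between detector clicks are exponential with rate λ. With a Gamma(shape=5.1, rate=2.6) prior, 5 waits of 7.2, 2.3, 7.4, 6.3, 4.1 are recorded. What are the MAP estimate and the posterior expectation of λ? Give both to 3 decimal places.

Σ times = 27.3. Posterior: Gamma(shape = 5.1+5 = 10.1, rate = 2.6+27.3 = 29.9).
Mode = (α−1)/β = 9.1/29.9 = 0.304.
Mean = α/β = 10.1/29.9 = 0.338.
The mean is pulled above the mode by the posterior's right skew.

MAP estimate = 0.304, posterior expectation = 0.338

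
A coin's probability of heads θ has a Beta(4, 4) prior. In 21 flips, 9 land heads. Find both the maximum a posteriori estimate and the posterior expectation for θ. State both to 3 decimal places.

Posterior: Beta(4+9, 4+12) = Beta(13, 16).
Mode = (13−1)/(13+16−2) = 12/27 = 0.444.
Mean = 13/(13+16) = 13/29 = 0.448.
Mean > mode: the posterior has a right tail.

maximum a posteriori estimate = 0.444, posterior expectation = 0.448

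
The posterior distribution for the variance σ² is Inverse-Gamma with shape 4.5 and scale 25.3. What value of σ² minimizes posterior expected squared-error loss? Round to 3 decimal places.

Mode = β/(α+1) = 25.3/5.5 = 4.600.
Mean = β/(α−1) = 25.3/3.5 = 7.229.
Squared-error loss ⇒ the optimal estimator is the posterior mean.

7.229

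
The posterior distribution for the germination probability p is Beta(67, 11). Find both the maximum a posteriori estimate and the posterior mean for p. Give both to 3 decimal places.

maximum a posteriori estimate = 0.868, posterior mean = 0.859

Mode = (67−1)/(67+11−2) = 66/76 = 0.868.
Mean = 67/(67+11) = 67/78 = 0.859.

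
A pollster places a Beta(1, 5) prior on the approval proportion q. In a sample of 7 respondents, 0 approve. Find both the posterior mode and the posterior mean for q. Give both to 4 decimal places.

MAP: 0.0000. Posterior mean: 0.0769.

Posterior: Beta(1+0, 5+7) = Beta(1, 12).
Since α = 1 ≤ 1 and β > 1, the Beta density is monotone decreasing on [0,1]; the mode is at 0.
Mean = 1/(1+12) = 0.0769.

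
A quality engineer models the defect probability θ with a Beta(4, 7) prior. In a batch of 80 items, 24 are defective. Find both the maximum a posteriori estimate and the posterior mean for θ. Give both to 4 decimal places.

Posterior: Beta(4+24, 7+56) = Beta(28, 63).
Mode = (28−1)/(28+63−2) = 27/89 = 0.3034.
Mean = 28/(28+63) = 28/91 = 0.3077.
Right-skewed posterior ⇒ mode < mean.

MAP = 0.3034; posterior mean = 0.3077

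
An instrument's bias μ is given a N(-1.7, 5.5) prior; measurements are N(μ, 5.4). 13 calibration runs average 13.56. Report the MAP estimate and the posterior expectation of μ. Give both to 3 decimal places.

Posterior for μ is Normal. Precision-weighted mean: (1/5.5·-1.7 + 13/5.4·13.56) / (1/5.5 + 13/5.4) = 12.488.
A Normal posterior is symmetric, so mode = mean.

μ_MAP = 12.488, E[μ|data] = 12.488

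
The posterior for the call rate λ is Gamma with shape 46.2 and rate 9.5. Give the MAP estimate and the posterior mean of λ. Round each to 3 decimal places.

MAP = 4.758, posterior mean = 4.863

Mode = (α−1)/β = 45.2/9.5 = 4.758.
Mean = α/β = 46.2/9.5 = 4.863.
Mean > mode: the posterior has a right tail.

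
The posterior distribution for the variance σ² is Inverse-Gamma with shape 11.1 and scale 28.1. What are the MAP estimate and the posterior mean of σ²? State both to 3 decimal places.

MAP: 2.322. Posterior mean: 2.782.

Mode = β/(α+1) = 28.1/12.1 = 2.322.
Mean = β/(α−1) = 28.1/10.1 = 2.782.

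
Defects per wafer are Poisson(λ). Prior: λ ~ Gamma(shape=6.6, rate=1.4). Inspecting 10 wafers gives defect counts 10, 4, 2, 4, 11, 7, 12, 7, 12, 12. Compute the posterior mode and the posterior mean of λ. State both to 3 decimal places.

Σ counts = 81. Posterior: Gamma(shape = 6.6+81 = 87.6, rate = 1.4+10 = 11.4).
Mode = (α−1)/β = 86.6/11.4 = 7.596.
Mean = α/β = 87.6/11.4 = 7.684.

MAP = 7.596; posterior mean = 7.684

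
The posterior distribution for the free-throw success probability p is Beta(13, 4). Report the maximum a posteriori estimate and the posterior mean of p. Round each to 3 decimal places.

Mode = (13−1)/(13+4−2) = 12/15 = 0.800.
Mean = 13/(13+4) = 13/17 = 0.765.

MAP = 0.800, posterior mean = 0.765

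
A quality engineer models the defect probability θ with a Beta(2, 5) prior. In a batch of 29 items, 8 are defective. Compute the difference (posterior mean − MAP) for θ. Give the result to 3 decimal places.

Posterior: Beta(2+8, 5+21) = Beta(10, 26).
Mode = (10−1)/(10+26−2) = 9/34 = 0.265.
Mean = 10/(10+26) = 10/36 = 0.278.
Difference = 0.278 − 0.265 = 0.013.

0.013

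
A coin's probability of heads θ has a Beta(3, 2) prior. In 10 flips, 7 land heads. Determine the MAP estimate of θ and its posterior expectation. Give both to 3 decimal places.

Posterior: Beta(3+7, 2+3) = Beta(10, 5).
Mode = (10−1)/(10+5−2) = 9/13 = 0.692.
Mean = 10/(10+5) = 10/15 = 0.667.

MAP = 0.692; posterior mean = 0.667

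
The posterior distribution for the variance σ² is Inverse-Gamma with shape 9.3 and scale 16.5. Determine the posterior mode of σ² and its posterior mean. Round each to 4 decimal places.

posterior mode = 1.6019, posterior mean = 1.9880

Mode = β/(α+1) = 16.5/10.3 = 1.6019.
Mean = β/(α−1) = 16.5/8.3 = 1.9880.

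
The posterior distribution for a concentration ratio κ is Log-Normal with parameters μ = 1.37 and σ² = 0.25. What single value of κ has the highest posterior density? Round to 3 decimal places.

3.065

Mode = exp(μ − σ²) = exp(1.12) = 3.065.
Mean = exp(μ + σ²/2) = exp(1.495) = 4.459.
This is the posterior mode — the MAP estimate.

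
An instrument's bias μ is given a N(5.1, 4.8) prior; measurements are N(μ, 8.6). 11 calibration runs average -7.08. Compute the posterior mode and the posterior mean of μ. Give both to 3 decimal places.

MAP = -5.374; posterior mean = -5.374

Posterior for μ is Normal. Precision-weighted mean: (1/4.8·5.1 + 11/8.6·-7.08) / (1/4.8 + 11/8.6) = -5.374.
A Normal posterior is symmetric, so mode = mean.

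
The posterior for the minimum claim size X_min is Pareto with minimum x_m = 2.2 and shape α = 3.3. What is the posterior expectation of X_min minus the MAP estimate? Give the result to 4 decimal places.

The Pareto density is strictly decreasing on [x_m, ∞), so the mode is x_m = 2.2000.
Mean = α·x_m/(α−1) = 3.3·2.2/2.3 = 3.1565.
Difference = 3.1565 − 2.2000 = 0.9565.

0.9565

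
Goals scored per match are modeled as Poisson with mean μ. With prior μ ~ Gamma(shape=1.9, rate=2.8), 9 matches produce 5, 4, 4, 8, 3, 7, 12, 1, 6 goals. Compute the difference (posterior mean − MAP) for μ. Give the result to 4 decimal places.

0.0847

Σ counts = 50. Posterior: Gamma(shape = 1.9+50 = 51.9, rate = 2.8+9 = 11.8).
Mode = (α−1)/β = 50.9/11.8 = 4.3136.
Mean = α/β = 51.9/11.8 = 4.3983.
Difference = 4.3983 − 4.3136 = 0.0847.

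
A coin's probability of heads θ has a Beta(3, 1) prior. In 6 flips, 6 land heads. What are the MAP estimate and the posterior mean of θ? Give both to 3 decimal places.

MAP estimate = 1.000, posterior mean = 0.900

Posterior: Beta(3+6, 1+0) = Beta(9, 1).
Since β = 1 ≤ 1 and α > 1, the Beta density is monotone increasing on [0,1]; the mode is at 1.
Mean = 9/(9+1) = 0.900.
Mode > mean: the posterior has a left tail.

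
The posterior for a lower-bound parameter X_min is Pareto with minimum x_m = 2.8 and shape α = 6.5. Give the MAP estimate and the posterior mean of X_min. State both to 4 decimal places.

The Pareto density is strictly decreasing on [x_m, ∞), so the mode is x_m = 2.8000.
Mean = α·x_m/(α−1) = 6.5·2.8/5.5 = 3.3091.
Mean > mode: the posterior has a right tail.

MAP estimate = 2.8000, posterior mean = 3.3091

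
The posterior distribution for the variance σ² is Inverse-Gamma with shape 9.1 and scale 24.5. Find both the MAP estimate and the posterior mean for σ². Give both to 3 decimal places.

σ²_MAP = 2.426, E[σ²|data] = 3.025

Mode = β/(α+1) = 24.5/10.1 = 2.426.
Mean = β/(α−1) = 24.5/8.1 = 3.025.
The posterior is right-skewed, so the mean exceeds the mode.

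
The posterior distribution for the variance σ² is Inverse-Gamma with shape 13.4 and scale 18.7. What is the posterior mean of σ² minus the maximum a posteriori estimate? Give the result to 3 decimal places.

Mode = β/(α+1) = 18.7/14.4 = 1.299.
Mean = β/(α−1) = 18.7/12.4 = 1.508.
Difference = 1.508 − 1.299 = 0.209.

0.209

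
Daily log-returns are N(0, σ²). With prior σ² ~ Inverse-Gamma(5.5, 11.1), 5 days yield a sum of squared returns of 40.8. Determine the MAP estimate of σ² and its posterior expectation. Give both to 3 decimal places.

MAP = 3.500, posterior mean = 4.500

Posterior: Inverse-Gamma(shape = 5.5+5/2 = 8.0, scale = 11.1+40.8/2 = 31.5).
Mode = β/(α+1) = 31.5/9.0 = 3.500.
Mean = β/(α−1) = 31.5/7.0 = 4.500.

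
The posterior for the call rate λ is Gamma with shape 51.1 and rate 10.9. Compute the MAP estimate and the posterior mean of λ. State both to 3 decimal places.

MAP estimate = 4.596, posterior mean = 4.688

Mode = (α−1)/β = 50.1/10.9 = 4.596.
Mean = α/β = 51.1/10.9 = 4.688.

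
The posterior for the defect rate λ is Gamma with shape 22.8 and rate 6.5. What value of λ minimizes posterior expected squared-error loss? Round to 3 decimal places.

3.508

Mode = (α−1)/β = 21.8/6.5 = 3.354.
Mean = α/β = 22.8/6.5 = 3.508.
Squared-error loss ⇒ the optimal estimator is the posterior mean.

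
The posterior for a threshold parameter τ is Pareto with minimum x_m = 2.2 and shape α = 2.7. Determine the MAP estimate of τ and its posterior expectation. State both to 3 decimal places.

The Pareto density is strictly decreasing on [x_m, ∞), so the mode is x_m = 2.200.
Mean = α·x_m/(α−1) = 2.7·2.2/1.7 = 3.494.

MAP = 2.200, posterior mean = 3.494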